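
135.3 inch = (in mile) 0.002135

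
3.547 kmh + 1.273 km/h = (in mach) 0.003932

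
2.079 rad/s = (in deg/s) 119.1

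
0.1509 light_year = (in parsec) 0.04627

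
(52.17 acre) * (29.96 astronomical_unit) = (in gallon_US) 2.5e+20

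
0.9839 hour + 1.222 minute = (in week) 0.005978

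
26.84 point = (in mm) 9.469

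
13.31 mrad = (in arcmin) 45.76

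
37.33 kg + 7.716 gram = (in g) 3.734e+04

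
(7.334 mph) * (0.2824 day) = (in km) 80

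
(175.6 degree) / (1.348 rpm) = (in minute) 0.3619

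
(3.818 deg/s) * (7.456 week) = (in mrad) 3.005e+08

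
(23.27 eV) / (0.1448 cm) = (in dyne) 2.575e-10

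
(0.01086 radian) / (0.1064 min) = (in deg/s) 0.09747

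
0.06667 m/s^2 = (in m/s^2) 0.06667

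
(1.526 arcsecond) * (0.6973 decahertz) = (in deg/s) 0.002956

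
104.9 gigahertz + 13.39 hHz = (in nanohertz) 1.049e+20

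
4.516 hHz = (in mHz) 4.516e+05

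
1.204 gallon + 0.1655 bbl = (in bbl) 0.1942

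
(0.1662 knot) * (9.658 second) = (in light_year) 8.728e-17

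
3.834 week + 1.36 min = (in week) 3.834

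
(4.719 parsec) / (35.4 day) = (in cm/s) 4.761e+12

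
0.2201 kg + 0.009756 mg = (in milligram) 2.201e+05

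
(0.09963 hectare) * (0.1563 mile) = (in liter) 2.506e+08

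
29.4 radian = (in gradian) 1872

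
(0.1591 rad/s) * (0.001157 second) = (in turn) 2.93e-05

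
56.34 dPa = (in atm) 5.56e-05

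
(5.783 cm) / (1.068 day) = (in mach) 1.841e-09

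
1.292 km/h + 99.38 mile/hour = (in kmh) 161.2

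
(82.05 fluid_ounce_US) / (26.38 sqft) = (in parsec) 3.209e-20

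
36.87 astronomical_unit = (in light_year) 0.000583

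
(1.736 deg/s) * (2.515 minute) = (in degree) 262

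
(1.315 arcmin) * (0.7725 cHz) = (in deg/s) 0.0001693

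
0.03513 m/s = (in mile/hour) 0.07858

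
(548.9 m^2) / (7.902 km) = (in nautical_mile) 3.751e-05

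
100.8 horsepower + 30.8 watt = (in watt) 7.52e+04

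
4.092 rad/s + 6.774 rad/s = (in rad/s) 10.87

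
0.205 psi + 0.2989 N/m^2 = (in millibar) 14.14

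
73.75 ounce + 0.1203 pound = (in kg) 2.145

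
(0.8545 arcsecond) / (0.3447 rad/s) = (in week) 1.987e-11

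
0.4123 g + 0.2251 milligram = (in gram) 0.4125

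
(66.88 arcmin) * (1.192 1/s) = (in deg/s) 1.329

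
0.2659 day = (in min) 382.9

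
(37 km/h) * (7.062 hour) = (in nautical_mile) 141.1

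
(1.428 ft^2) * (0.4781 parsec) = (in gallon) 5.17e+17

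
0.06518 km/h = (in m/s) 0.01811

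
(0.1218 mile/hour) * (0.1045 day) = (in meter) 491.6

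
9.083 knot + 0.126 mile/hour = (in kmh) 17.02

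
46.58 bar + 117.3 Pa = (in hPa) 4.658e+04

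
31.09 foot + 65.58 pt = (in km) 0.009499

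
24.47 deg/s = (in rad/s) 0.4271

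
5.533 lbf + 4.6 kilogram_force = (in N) 69.72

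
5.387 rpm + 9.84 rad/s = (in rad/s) 10.4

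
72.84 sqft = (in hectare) 0.0006767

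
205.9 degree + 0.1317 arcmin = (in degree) 205.9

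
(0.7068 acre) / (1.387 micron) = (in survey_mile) 1.281e+06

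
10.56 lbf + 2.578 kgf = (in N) 72.25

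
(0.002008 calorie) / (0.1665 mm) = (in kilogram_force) 5.145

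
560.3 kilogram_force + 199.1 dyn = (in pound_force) 1235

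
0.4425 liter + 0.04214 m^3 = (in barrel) 0.2678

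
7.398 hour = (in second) 2.663e+04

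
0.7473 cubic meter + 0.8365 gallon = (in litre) 750.5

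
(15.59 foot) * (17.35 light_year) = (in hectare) 7.8e+13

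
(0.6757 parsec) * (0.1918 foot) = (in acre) 3.012e+11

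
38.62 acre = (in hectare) 15.63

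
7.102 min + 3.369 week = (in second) 2.038e+06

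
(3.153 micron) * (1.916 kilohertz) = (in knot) 0.01174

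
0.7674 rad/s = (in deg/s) 43.97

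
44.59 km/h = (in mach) 0.03638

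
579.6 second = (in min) 9.66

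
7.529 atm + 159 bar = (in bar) 166.6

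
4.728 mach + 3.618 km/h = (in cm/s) 1.611e+05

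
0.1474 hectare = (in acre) 0.3642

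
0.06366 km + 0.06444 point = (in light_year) 6.729e-15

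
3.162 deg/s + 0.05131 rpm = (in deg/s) 3.47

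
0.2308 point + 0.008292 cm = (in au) 1.099e-15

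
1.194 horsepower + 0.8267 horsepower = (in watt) 1507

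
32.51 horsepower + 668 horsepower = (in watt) 5.224e+05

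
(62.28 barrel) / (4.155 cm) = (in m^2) 238.3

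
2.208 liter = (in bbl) 0.01389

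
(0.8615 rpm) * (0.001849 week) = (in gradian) 6423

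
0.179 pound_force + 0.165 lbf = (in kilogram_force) 0.156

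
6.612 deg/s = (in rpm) 1.102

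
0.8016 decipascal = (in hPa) 0.0008016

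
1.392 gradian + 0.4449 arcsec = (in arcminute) 75.18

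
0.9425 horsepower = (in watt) 702.8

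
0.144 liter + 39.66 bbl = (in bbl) 39.66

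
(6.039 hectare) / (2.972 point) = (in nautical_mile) 3.11e+04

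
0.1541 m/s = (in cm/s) 15.41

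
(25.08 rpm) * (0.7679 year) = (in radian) 6.36e+07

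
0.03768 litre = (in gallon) 0.009954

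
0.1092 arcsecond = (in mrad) 0.0005294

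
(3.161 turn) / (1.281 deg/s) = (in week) 0.001469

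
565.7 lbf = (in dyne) 2.516e+08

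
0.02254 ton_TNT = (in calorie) 2.254e+07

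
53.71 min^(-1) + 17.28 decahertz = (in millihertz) 1.737e+05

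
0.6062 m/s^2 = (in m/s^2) 0.6062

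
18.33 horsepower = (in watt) 1.367e+04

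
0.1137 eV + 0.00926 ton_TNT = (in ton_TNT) 0.00926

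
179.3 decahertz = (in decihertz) 1.793e+04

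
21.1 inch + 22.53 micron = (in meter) 0.536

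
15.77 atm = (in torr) 1.199e+04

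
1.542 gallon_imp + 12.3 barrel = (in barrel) 12.34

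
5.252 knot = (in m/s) 2.702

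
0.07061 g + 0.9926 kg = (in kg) 0.9927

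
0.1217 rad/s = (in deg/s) 6.973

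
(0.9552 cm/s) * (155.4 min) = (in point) 2.525e+05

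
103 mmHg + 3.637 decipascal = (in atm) 0.1355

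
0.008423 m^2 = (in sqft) 0.09066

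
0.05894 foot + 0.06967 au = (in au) 0.06967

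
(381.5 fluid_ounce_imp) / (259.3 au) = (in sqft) 3.008e-15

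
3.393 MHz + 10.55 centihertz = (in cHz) 3.393e+08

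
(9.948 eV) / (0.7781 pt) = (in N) 5.806e-15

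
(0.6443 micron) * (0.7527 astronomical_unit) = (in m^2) 7.255e+04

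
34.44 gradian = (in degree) 31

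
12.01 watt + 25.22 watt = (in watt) 37.23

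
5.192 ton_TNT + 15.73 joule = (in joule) 2.172e+10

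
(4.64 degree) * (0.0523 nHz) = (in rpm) 4.045e-11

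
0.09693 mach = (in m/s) 33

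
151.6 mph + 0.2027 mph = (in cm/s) 6786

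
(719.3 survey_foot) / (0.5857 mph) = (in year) 2.655e-05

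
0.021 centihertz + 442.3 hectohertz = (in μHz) 4.423e+10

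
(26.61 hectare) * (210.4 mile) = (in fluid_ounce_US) 3.047e+15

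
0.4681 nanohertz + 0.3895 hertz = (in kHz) 0.0003895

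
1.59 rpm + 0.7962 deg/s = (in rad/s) 0.1804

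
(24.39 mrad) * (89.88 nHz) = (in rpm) 2.093e-08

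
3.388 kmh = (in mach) 0.002764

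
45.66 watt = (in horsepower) 0.06123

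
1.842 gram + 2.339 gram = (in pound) 0.009218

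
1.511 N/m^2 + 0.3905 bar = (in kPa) 39.05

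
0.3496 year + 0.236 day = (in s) 1.105e+07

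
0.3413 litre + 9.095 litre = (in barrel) 0.05935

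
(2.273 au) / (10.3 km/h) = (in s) 1.188e+11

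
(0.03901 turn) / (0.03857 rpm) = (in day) 0.0007024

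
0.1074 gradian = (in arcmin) 5.8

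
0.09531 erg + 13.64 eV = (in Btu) 9.034e-12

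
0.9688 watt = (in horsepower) 0.001299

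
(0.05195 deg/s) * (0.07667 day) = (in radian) 6.006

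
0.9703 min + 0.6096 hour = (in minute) 37.55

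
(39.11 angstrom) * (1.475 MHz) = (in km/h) 0.02077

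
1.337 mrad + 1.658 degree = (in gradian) 1.927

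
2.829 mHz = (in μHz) 2829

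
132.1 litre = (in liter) 132.1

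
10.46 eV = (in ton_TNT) 4.005e-28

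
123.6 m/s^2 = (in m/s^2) 123.6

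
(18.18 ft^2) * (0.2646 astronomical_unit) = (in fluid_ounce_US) 2.261e+15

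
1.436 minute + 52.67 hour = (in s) 1.897e+05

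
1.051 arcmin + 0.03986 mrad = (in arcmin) 1.188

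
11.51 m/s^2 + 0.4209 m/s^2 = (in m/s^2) 11.93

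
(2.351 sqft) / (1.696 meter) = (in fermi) 1.288e+14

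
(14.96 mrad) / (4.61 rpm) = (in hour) 8.608e-06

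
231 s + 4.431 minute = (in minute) 8.281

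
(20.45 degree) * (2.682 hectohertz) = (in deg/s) 5485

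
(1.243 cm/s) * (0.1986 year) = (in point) 2.207e+08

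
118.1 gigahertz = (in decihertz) 1.181e+12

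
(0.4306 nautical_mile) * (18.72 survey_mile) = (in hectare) 2403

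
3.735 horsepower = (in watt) 2785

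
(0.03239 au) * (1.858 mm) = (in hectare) 900.3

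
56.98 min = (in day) 0.03957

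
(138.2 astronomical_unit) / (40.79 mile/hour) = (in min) 1.89e+10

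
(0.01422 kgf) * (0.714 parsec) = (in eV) 1.918e+34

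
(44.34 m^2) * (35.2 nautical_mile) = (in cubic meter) 2.891e+06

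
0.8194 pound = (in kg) 0.3717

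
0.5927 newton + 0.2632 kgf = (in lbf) 0.7135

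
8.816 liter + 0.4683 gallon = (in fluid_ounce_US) 358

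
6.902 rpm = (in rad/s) 0.7228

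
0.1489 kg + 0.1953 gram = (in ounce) 5.259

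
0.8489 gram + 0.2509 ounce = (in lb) 0.01755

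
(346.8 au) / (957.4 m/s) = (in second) 5.419e+10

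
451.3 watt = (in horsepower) 0.6052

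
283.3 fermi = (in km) 2.833e-16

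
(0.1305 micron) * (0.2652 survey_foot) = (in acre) 2.607e-12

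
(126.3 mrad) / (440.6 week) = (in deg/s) 2.716e-08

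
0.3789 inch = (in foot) 0.03158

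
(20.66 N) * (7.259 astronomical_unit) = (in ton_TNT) 5362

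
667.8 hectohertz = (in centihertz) 6.678e+06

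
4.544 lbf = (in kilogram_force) 2.061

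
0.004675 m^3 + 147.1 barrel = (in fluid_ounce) 7.91e+05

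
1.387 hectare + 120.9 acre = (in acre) 124.3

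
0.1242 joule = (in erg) 1.242e+06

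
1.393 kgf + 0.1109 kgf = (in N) 14.75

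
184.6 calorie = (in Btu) 0.7321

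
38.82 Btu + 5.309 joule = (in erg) 4.096e+11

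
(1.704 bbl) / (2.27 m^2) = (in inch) 4.699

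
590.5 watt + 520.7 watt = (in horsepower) 1.49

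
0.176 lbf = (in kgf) 0.07983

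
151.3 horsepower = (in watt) 1.128e+05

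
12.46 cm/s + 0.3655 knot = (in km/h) 1.125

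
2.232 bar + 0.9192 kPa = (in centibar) 224.1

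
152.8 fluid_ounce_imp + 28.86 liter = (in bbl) 0.2088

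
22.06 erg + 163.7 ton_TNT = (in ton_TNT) 163.7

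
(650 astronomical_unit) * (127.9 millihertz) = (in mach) 3.653e+10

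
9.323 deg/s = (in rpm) 1.554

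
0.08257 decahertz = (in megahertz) 8.257e-07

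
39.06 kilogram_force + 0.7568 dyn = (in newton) 383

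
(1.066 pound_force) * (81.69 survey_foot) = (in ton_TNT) 2.822e-08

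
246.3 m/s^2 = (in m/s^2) 246.3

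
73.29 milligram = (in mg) 73.29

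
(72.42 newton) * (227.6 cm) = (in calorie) 39.39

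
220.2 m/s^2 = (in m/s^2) 220.2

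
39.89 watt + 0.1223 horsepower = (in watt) 131.1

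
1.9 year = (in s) 5.992e+07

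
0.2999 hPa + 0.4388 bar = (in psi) 6.369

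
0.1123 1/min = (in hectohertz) 1.872e-05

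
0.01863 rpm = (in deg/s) 0.1118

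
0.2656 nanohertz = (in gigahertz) 2.656e-19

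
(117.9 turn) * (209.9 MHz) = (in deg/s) 8.909e+12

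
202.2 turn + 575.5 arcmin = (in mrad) 1.271e+06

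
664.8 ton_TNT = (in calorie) 6.648e+11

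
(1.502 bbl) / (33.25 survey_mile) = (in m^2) 4.463e-06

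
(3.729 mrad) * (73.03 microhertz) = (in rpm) 2.601e-06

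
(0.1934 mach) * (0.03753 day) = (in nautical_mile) 115.3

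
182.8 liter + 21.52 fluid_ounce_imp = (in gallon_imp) 40.34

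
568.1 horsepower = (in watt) 4.236e+05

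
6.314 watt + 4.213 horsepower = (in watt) 3148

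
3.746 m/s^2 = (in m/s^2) 3.746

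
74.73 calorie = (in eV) 1.952e+21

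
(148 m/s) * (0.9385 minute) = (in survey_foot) 2.734e+04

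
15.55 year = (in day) 5676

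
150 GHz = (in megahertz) 1.5e+05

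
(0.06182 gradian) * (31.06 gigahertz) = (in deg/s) 1.728e+09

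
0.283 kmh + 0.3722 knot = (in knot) 0.525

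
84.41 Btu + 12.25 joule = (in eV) 5.559e+23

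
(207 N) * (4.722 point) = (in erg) 3.448e+06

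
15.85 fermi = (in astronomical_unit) 1.06e-25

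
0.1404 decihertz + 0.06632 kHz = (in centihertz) 6633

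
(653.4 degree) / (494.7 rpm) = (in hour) 6.115e-05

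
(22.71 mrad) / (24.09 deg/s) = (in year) 1.713e-09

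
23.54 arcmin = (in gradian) 0.4359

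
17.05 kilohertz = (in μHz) 1.705e+10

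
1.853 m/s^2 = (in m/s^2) 1.853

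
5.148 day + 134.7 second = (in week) 0.7357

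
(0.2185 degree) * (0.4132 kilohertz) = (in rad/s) 1.576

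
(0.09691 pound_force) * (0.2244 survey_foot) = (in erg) 2.948e+05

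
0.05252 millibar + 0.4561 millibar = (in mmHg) 0.3815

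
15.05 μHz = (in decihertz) 0.0001505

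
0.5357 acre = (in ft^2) 2.334e+04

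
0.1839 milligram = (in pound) 4.054e-07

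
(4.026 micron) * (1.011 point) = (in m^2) 1.436e-09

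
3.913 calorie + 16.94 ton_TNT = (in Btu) 6.718e+07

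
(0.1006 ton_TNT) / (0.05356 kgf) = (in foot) 2.629e+09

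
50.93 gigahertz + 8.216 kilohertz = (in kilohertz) 5.093e+07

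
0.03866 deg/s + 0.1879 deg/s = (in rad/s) 0.003954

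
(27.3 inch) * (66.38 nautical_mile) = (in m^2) 8.525e+04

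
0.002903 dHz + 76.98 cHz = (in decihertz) 7.701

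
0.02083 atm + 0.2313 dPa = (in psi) 0.3061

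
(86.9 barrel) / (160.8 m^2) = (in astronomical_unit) 5.743e-13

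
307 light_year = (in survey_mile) 1.805e+15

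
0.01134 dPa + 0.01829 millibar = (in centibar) 0.00183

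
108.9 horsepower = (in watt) 8.121e+04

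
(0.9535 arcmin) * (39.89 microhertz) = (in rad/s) 1.106e-08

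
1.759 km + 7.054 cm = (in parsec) 5.701e-14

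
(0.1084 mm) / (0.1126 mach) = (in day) 3.272e-11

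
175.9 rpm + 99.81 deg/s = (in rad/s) 20.16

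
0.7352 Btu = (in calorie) 185.4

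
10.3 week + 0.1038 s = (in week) 10.3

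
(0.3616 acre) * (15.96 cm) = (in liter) 2.335e+05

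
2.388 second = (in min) 0.0398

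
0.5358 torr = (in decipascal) 714.3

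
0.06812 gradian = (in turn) 0.0001703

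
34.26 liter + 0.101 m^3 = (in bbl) 0.8508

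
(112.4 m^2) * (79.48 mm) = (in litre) 8934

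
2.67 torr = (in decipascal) 3560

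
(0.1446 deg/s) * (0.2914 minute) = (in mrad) 44.13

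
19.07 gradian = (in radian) 0.2996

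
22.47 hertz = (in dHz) 224.7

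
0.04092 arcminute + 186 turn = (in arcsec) 2.411e+08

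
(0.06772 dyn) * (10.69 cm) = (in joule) 7.239e-08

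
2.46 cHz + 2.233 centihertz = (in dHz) 0.4693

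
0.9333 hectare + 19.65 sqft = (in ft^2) 1.005e+05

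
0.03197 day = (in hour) 0.7673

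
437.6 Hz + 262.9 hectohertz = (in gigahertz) 2.673e-05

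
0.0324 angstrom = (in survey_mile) 2.013e-15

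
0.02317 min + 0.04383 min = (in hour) 0.001117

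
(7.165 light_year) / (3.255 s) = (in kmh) 7.497e+16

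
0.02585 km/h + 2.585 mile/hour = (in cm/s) 116.3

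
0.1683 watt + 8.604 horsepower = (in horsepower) 8.604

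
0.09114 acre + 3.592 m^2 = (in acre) 0.09203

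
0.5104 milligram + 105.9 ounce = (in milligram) 3.002e+06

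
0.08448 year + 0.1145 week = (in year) 0.08668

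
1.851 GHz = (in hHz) 1.851e+07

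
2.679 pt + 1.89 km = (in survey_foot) 6201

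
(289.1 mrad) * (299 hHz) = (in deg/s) 4.953e+05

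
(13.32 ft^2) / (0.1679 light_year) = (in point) 2.208e-12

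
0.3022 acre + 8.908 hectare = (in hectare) 9.03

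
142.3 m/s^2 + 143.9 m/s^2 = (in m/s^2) 286.2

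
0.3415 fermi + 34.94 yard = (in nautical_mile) 0.01725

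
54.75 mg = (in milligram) 54.75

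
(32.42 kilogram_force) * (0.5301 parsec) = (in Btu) 4.929e+15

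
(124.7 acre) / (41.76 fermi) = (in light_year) 1277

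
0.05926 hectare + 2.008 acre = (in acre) 2.154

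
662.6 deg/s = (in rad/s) 11.56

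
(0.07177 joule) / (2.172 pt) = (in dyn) 9.367e+06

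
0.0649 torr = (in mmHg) 0.0649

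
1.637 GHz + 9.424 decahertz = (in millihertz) 1.637e+12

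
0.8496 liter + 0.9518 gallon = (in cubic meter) 0.004453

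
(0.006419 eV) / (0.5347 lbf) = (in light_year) 4.57e-38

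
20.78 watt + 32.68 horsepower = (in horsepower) 32.71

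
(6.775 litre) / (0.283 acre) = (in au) 3.954e-17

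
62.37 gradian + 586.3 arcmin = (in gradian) 73.23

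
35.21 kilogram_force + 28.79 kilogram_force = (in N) 627.6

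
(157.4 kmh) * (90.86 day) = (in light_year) 3.628e-08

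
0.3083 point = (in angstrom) 1.088e+06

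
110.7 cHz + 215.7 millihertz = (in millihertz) 1323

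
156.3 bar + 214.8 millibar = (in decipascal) 1.565e+08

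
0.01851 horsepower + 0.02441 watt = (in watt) 13.83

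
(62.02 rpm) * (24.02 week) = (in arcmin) 3.244e+11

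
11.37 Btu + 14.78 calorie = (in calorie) 2882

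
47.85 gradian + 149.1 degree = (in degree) 192.2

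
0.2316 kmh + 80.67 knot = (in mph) 92.98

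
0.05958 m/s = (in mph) 0.1333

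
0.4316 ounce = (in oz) 0.4316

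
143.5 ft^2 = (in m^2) 13.33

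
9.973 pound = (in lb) 9.973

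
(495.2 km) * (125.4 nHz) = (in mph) 0.1389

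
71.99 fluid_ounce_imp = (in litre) 2.045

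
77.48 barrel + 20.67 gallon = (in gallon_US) 3275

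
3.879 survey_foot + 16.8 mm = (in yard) 1.311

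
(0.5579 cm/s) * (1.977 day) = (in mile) 0.5921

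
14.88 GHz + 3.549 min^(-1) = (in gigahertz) 14.88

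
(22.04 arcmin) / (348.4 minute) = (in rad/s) 3.067e-07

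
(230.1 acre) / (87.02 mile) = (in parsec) 2.155e-16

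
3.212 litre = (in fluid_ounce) 108.6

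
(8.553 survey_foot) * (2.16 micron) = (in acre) 1.391e-09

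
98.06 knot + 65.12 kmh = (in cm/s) 6854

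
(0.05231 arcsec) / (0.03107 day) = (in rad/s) 9.447e-11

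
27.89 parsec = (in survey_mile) 5.347e+14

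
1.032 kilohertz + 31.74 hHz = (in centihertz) 4.206e+05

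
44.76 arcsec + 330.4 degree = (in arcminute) 1.982e+04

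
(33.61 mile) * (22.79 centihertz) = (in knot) 2.396e+04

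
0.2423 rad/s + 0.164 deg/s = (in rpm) 2.341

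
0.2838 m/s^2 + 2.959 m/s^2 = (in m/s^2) 3.243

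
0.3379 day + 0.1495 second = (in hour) 8.11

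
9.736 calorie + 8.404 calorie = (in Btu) 0.07194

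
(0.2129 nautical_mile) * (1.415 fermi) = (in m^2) 5.579e-13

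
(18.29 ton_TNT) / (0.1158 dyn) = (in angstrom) 6.608e+26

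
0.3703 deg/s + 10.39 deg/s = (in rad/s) 0.1878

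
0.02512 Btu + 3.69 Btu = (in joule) 3920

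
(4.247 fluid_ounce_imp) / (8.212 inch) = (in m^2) 0.0005785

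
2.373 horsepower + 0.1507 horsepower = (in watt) 1882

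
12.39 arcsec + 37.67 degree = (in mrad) 657.5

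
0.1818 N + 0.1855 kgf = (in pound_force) 0.4498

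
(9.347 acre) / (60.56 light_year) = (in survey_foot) 2.166e-13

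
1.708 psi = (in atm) 0.1162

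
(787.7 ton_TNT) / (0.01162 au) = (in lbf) 426.2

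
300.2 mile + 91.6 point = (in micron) 4.831e+11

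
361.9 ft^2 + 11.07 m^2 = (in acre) 0.01104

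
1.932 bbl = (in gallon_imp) 67.57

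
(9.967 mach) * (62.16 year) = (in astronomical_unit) 44.47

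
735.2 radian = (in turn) 117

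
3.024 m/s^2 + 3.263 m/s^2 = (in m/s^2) 6.287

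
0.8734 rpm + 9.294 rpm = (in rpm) 10.17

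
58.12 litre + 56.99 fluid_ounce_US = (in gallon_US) 15.8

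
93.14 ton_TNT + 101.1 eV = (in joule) 3.897e+11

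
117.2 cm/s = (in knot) 2.278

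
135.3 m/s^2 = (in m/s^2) 135.3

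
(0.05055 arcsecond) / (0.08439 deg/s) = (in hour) 4.622e-08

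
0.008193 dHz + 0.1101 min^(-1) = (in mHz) 2.654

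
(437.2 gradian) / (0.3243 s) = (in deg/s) 1213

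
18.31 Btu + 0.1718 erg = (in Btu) 18.31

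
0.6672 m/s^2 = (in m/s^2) 0.6672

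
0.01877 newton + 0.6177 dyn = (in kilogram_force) 0.001915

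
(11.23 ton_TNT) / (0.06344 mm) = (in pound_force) 1.665e+14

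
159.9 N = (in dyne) 1.599e+07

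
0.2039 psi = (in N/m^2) 1406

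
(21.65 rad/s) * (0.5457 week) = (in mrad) 7.145e+09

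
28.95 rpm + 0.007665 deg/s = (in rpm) 28.95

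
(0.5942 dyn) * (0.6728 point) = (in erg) 0.0141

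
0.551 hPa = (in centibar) 0.0551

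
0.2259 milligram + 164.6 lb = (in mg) 7.466e+07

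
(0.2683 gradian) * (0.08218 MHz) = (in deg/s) 1.984e+04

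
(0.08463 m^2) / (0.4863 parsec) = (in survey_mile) 3.504e-21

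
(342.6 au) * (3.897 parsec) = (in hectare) 6.163e+26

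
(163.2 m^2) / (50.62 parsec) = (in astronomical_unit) 6.984e-28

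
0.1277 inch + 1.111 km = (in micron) 1.111e+09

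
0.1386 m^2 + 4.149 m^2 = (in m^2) 4.288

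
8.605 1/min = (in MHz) 1.434e-07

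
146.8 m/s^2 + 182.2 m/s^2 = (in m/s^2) 329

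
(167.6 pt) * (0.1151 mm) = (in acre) 1.682e-09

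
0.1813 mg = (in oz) 6.395e-06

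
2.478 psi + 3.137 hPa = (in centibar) 17.4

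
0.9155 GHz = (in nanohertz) 9.155e+17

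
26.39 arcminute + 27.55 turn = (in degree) 9918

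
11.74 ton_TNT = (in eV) 3.066e+29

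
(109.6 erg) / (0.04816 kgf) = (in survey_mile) 1.442e-08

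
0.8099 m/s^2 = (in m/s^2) 0.8099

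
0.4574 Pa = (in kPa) 0.0004574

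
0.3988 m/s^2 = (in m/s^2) 0.3988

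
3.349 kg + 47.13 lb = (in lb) 54.51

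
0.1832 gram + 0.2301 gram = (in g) 0.4133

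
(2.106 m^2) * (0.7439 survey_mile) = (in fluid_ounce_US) 8.525e+07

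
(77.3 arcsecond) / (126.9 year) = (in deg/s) 5.365e-12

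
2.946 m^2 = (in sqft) 31.71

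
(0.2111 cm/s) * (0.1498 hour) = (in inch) 44.82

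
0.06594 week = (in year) 0.001265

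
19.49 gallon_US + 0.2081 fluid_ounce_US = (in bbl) 0.4641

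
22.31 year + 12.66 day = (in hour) 1.957e+05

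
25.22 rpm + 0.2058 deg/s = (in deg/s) 151.5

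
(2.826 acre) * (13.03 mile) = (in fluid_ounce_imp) 8.44e+12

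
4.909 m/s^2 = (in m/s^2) 4.909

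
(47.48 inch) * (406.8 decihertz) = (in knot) 95.36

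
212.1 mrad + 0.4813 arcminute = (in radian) 0.2122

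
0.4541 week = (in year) 0.008709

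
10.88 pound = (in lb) 10.88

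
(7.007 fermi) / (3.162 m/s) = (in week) 3.664e-21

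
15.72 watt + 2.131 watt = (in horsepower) 0.02394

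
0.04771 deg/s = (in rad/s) 0.0008327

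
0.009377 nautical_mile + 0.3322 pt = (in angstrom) 1.737e+11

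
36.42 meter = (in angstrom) 3.642e+11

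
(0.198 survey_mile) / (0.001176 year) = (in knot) 0.0167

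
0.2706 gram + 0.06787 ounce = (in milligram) 2195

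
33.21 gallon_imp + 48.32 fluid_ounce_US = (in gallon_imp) 33.52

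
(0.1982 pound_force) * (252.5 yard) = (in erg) 2.036e+09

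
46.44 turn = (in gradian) 1.858e+04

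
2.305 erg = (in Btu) 2.185e-10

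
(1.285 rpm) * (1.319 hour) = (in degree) 3.661e+04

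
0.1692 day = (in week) 0.02417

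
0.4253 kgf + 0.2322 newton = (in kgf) 0.449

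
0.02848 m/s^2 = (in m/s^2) 0.02848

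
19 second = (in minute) 0.3167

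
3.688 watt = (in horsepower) 0.004946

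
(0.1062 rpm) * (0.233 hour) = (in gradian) 593.9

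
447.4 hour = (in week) 2.663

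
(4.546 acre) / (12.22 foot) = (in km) 4.939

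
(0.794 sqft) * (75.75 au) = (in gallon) 2.208e+14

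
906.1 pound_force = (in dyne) 4.031e+08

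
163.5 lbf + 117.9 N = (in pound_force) 190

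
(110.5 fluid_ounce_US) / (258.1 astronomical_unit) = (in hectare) 8.464e-21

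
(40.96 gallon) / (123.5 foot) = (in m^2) 0.004119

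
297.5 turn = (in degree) 1.071e+05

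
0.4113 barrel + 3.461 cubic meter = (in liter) 3526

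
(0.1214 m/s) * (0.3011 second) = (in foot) 0.1199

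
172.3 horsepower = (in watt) 1.285e+05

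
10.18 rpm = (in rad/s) 1.066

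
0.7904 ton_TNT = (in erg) 3.307e+16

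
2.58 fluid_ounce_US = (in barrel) 0.0004799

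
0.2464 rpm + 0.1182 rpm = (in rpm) 0.3646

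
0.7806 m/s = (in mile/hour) 1.746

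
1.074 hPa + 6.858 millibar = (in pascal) 793.2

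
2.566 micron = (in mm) 0.002566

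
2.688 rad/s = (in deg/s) 154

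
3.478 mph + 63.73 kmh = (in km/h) 69.33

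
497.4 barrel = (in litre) 7.908e+04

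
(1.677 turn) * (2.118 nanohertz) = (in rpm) 2.131e-07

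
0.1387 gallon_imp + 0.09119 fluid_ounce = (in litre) 0.6332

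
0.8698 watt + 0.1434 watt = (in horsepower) 0.001359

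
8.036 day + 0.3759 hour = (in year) 0.02206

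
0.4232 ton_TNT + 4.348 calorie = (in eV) 1.105e+28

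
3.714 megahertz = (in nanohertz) 3.714e+15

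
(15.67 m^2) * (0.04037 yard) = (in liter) 578.4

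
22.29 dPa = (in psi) 0.0003233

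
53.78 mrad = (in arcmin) 184.9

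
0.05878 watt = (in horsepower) 7.883e-05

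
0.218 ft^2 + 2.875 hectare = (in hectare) 2.875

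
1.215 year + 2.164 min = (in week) 63.35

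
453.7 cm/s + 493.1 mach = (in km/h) 6.045e+05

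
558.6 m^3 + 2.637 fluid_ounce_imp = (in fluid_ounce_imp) 1.966e+07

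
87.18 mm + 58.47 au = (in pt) 2.479e+16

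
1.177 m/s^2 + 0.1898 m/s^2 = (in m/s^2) 1.367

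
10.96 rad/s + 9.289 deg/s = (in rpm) 106.2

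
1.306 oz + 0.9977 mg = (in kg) 0.03703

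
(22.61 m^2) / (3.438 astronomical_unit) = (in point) 1.246e-07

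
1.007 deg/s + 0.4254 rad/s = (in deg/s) 25.38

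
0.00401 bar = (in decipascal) 4010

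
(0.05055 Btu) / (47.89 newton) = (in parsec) 3.609e-17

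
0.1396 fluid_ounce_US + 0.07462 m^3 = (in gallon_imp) 16.42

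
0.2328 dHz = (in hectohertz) 0.0002328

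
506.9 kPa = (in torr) 3802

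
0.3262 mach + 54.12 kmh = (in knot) 245.1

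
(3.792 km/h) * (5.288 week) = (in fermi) 3.369e+21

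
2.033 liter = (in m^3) 0.002033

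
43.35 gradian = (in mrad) 680.9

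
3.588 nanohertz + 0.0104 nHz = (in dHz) 3.598e-08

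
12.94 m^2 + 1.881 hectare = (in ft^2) 2.026e+05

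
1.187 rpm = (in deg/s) 7.122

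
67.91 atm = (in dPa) 6.881e+07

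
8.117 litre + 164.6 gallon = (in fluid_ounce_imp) 2.221e+04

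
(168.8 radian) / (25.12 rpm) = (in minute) 1.069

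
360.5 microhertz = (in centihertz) 0.03605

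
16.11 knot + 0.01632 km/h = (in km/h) 29.85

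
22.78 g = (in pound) 0.05022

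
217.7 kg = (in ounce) 7679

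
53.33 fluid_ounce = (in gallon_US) 0.4166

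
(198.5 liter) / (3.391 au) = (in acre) 9.669e-17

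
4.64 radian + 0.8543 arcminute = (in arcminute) 1.595e+04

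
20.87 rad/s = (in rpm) 199.3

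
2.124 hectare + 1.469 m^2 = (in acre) 5.249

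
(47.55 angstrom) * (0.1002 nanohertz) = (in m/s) 4.765e-19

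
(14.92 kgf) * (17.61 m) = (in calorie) 615.8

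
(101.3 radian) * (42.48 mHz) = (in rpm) 41.09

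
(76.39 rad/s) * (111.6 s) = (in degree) 4.885e+05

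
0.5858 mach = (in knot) 387.7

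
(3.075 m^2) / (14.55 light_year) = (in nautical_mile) 1.206e-20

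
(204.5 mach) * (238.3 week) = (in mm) 1.004e+16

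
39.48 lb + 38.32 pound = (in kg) 35.29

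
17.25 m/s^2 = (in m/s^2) 17.25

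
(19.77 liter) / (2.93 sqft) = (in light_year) 7.677e-18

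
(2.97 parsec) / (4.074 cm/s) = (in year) 7.133e+10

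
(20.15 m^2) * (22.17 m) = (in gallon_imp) 9.827e+04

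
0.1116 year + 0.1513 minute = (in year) 0.1116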